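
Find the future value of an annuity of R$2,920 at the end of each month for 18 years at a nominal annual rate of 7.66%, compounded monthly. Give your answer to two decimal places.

R$1,350,721.29

Periodic rate i = 0.0766/12 = 0.00638333; n = 18 × 12 = 216 periods.
Accumulation factor s(216|0.00638333) = 462.575783; FV = 2920 × 462.575783 = 1,350,721.2850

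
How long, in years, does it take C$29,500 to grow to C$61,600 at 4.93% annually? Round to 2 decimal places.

15.30 years

n = ln(61600/29500) / ln(1+0.0493) = ln(2.08814) / 0.048123 = 15.2997 years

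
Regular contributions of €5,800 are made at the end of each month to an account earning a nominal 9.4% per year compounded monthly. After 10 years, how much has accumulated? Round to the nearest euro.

i = 0.094/12 = 0.00783333 per month; n = 10·12 = 120.
FV = 5800 × [(1+0.00783333)^120 − 1] / 0.00783333 = 5800 × 197.951809 = 1,148,120.4904

€1,148,120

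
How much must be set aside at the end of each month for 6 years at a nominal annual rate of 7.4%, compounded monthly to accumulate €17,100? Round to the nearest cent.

i = 0.074/12 = 0.00616667 per month; n = 6·12 = 72.
FV-annuity factor = 90.292945; PMT = 17100 / 90.292945 = 189.3836

€189.38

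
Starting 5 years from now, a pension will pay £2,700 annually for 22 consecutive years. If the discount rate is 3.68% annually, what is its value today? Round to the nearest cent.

Value one period before first payment (t=4): 2700 × [1 − (1+0.0368)^(−22)] / 0.0368 = 2700 × 14.903408 = 40,239.2019
Discount back 4 years: 40,239.2019 × (1+0.0368)^(−4) = 40,239.2019 × 0.865406 = 34,823.2583

£34,823.26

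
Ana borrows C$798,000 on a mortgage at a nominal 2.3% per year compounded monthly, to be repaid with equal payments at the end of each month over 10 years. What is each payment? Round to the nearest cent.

With 12 periods per year: i = 0.00191667, n = 120.
PMT = 798000 / ( [1 − (1+0.00191667)^(−120)] / 0.00191667 ) = 798000 / 107.108595 = 7,450.3825

C$7,450.38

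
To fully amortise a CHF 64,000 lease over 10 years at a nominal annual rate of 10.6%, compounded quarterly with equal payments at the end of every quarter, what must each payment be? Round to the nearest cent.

i = 0.106/4 = 0.0265 per quarter; n = 10·4 = 40.
Annuity-PV factor = 24.480353; PMT = 64000 / 24.480353 = 2,614.3414

CHF 2,614.34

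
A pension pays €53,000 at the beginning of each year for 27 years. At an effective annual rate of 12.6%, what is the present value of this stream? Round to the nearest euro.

PV = 53000 × [1 − (1+0.126)^(−27)] / 0.126 × (1+i) = 53000 × 8.573738 = 454,408.1134
Payments are at the start of each period, so multiply by (1+i).

€454,408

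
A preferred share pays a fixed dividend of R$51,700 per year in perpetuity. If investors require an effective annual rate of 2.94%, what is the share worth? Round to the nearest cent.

PV = C/r = 51700/0.0294 = 1,758,503.4014

R$1,758,503.40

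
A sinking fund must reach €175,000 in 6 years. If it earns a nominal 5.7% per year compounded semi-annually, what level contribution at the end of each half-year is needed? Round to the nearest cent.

With 2 periods per year: i = 0.0285, n = 12.
FV-annuity factor = 14.071694; PMT = 175000 / 14.071694 = 12,436.3135

€12,436.31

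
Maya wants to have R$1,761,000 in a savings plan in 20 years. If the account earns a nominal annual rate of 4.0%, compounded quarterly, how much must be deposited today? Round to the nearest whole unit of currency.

R$794,419

Periodic rate i = 0.04/4 = 0.01; n = 20 × 4 = 80 periods.
PV = FV·(1+i)^(−n) = 1,761,000 × 0.451118 = 794,418.6905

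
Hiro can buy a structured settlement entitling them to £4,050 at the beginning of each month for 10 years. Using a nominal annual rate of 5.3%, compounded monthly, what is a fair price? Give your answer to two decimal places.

Periodic rate i = 0.053/12 = 0.00441667; n = 10 × 12 = 120 periods.
Annuity factor a(120|0.00441667) × (1+i) = 93.401139; PV = 4050 × 93.401139 = 378,274.6130
(annuity-due: payments at period start, so ×(1+i).)

£378,274.61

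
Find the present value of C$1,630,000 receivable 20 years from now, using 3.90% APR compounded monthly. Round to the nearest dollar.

With 12 periods per year: i = 0.00325, n = 240.
Discount factor = (1+0.00325)^(−240) = 0.458986; PV = 1,630,000 × 0.458986 = 748,147.4276

C$748,147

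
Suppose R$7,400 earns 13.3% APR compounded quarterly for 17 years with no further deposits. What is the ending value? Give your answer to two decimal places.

R$68,422.65

i = 0.133/4 = 0.03325 per quarter; n = 17·4 = 68.
FV = PV·(1+i)^n = 7,400 × 9.246304 = 68,422.6466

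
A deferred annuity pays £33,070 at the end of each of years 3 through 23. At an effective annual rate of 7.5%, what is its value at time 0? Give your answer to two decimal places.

Value one period before first payment (t=2): 33070 × [1 − (1+0.075)^(−21)] / 0.075 = 33070 × 10.413480 = 344,373.7946
PV₀ = 344,373.7946 / (1+0.075)^2 = 344,373.7946 / 1.155625 = 297,997.8753

£297,997.88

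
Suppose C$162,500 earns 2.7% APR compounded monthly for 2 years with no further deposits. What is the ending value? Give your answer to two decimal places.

i = 0.027/12 = 0.00225 per month; n = 2·12 = 24.
162,500 × (1+0.00225)^24 = 162,500 × 1.055421 = 171,505.8442

C$171,505.84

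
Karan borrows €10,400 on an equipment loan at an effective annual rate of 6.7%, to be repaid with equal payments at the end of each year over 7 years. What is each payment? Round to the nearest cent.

€1,909.62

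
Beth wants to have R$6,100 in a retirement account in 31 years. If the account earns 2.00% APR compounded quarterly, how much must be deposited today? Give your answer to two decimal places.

i = 0.02/4 = 0.005 per quarter; n = 31·4 = 124.
PV = FV·(1+i)^(−n) = 6,100 × 0.538776 = 3,286.5344

R$3,286.53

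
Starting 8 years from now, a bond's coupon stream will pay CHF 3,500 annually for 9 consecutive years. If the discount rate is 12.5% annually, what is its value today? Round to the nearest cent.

CHF 8,023.73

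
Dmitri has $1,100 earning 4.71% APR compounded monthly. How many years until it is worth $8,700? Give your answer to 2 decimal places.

Periodic rate i = 0.0471/12 = 0.003925.
(1+i)^n = 8700/1100 = 7.90909, so n = ln 7.90909 / ln 1.00392 = 527.9156 months
= 527.9156/12 years

43.99 years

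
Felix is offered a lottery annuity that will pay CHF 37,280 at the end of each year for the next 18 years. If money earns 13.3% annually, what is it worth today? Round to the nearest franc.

CHF 250,688

PV = PMT · [1 − (1+i)^(−n)] / i = 37280 · 6.724451 = 250,687.5147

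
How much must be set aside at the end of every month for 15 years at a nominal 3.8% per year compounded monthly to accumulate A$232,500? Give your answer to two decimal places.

With 12 periods per year: i = 0.00316667, n = 180.
PMT = 232500 / ( [(1+0.00316667)^180 − 1] / 0.00316667 ) = 232500 / 242.107979 = 960.3153

A$960.32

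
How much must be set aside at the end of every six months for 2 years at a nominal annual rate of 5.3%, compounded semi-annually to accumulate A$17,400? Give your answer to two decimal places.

With 2 periods per year: i = 0.0265, n = 4.
PMT = 17400 / ( [(1+0.0265)^4 − 1] / 0.0265 ) = 17400 / 4.161828 = 4,180.8555

A$4,180.86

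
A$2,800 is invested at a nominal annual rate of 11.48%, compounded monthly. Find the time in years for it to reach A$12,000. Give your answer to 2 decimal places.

Periodic rate i = 0.1148/12 = 0.00956667.
n = ln(12000/2800) / ln(1+0.00956667) = ln(4.28571) / 0.009521 = 152.8471 months
= 152.8471/12 years

12.74 years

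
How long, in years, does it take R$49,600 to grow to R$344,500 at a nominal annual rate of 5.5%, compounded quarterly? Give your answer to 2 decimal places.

Periodic rate i = 0.055/4 = 0.01375.
n = ln(344500/49600) / ln(1+0.01375) = ln(6.94556) / 0.013656 = 141.9198 quarters
= 141.9198/4 years

35.48 years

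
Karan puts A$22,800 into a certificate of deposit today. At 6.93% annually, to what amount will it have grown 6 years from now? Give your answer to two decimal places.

A$34,082.56

22,800 × (1+0.0693)^6 = 22,800 × 1.494849 = 34,082.5631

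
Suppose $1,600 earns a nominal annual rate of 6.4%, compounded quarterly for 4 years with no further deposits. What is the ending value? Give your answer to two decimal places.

With 4 periods per year: i = 0.016, n = 16.
FV = PV·(1+i)^n = 1,600 × 1.289138 = 2,062.6204

$2,062.62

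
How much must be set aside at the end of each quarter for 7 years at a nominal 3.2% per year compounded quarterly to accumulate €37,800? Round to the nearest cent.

€1,209.81

With 4 periods per year: i = 0.008, n = 28.
FV-annuity factor = 31.244562; PMT = 37800 / 31.244562 = 1,209.8105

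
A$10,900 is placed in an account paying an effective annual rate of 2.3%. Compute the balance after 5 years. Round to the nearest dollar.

FV = PV·(1+i)^n = 10,900 × 1.120413 = 12,212.5025

A$12,213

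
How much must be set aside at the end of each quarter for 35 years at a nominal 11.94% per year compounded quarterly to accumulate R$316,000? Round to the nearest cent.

i = 0.1194/4 = 0.02985 per quarter; n = 35·4 = 140.
FV-annuity factor = 2024.340707; PMT = 316000 / 2024.340707 = 156.1002

R$156.10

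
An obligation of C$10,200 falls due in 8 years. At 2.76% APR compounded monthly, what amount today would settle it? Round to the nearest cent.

Periodic rate i = 0.0276/12 = 0.0023; n = 8 × 12 = 96 periods.
Discount factor = (1+0.0023)^(−96) = 0.802080; PV = 10,200 × 0.802080 = 8,181.2197

C$8,181.22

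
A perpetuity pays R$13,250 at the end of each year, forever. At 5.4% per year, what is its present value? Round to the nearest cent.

R$245,370.37

PV = C/r = 13250/0.054 = 245,370.3704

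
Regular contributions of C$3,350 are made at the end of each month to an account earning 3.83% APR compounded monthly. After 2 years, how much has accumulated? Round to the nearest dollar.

C$83,421

i = 0.0383/12 = 0.00319167 per month; n = 2·12 = 24.
FV = 3350 × [(1+0.00319167)^24 − 1] / 0.00319167 = 3350 × 24.901868 = 83,421.2574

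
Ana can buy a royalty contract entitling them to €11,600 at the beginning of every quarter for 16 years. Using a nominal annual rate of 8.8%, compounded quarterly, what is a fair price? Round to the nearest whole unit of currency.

€405,019

With 4 periods per year: i = 0.022, n = 64.
Annuity factor a(64|0.022) × (1+i) = 34.915473; PV = 11600 × 34.915473 = 405,019.4919
(Beginning-of-period payments → annuity-due factor ×(1+i).)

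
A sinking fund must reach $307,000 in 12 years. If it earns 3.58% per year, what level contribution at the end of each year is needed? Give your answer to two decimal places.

PMT = 307000 / ( [(1+0.0358)^12 − 1] / 0.0358 ) = 307000 / 14.668830 = 20,928.7316

$20,928.73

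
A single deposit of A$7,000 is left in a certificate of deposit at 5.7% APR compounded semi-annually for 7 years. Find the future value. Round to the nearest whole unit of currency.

A$10,374

i = 0.057/2 = 0.0285 per half-year; n = 7·2 = 14.
FV = 7,000 × (1 + 0.0285)^14 = 10,374.2852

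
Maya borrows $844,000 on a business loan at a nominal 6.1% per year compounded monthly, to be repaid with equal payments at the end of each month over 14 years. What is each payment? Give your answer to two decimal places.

i = 0.061/12 = 0.00508333 per month; n = 14·12 = 168.
PMT = 844000 / ( [1 − (1+0.00508333)^(−168)] / 0.00508333 ) = 844000 / 112.793980 = 7,482.6688

$7,482.67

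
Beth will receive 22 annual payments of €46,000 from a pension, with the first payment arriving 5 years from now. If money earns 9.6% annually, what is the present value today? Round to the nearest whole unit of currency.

Value one period before first payment (t=4): 46000 × [1 − (1+0.096)^(−22)] / 0.096 = 46000 × 9.030241 = 415,391.0881
PV₀ = 415,391.0881 / (1+0.096)^4 = 415,391.0881 / 1.442920 = 287,882.2963

€287,882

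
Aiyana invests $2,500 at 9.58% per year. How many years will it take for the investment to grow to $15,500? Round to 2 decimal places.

(1+i)^n = 15500/2500 = 6.20000, so n = ln 6.20000 / ln 1.0958 = 19.9438 years

19.94 years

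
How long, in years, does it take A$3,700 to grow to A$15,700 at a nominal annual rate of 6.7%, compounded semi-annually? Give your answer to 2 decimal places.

Periodic rate i = 0.067/2 = 0.0335.
(1+i)^n = 15700/3700 = 4.24324, so n = ln 4.24324 / ln 1.0335 = 43.8628 half-years
= 43.8628/2 years

21.93 years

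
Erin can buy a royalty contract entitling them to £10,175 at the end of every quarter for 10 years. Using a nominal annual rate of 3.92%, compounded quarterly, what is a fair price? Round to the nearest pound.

£335,365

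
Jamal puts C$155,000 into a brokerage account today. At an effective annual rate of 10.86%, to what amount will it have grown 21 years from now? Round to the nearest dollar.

C$1,350,840

FV = PV·(1+i)^n = 155,000 × 8.715100 = 1,350,840.4523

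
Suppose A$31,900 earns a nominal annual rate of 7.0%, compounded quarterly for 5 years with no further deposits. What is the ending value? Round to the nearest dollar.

A$45,131

With 4 periods per year: i = 0.0175, n = 20.
FV = 31,900 × (1 + 0.0175)^20 = 45,131.4244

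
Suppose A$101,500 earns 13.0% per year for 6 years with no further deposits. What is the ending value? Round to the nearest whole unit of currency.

A$211,318

FV = PV·(1+i)^n = 101,500 × 2.081952 = 211,318.1029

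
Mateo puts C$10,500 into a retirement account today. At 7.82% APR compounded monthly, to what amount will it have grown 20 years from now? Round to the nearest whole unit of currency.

C$49,914

i = 0.0782/12 = 0.00651667 per month; n = 20·12 = 240.
FV = 10,500 × (1 + 0.00651667)^240 = 49,913.9866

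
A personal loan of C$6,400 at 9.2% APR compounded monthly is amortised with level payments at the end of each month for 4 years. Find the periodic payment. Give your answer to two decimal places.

C$159.87

With 12 periods per year: i = 0.00766667, n = 48.
PMT = 6400 / ( [1 − (1+0.00766667)^(−48)] / 0.00766667 ) = 6400 / 40.031837 = 159.8728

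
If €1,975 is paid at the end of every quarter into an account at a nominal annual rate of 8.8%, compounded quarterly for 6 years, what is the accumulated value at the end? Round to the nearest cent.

€61,571.52

Periodic rate i = 0.088/4 = 0.022; n = 6 × 4 = 24 periods.
FV = PMT · [(1+i)^n − 1] / i = 1975 · 31.175453 = 61,571.5202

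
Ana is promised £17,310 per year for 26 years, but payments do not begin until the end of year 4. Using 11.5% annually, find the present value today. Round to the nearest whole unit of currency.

£102,180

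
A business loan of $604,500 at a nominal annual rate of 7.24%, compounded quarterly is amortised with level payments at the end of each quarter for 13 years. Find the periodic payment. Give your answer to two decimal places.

$18,039.03

i = 0.0724/4 = 0.0181 per quarter; n = 13·4 = 52.
Annuity-PV factor = 33.510664; PMT = 604500 / 33.510664 = 18,039.0337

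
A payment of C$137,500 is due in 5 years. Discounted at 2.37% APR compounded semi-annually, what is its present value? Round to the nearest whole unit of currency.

C$122,220

i = 0.0237/2 = 0.01185 per half-year; n = 5·2 = 10.
Discount factor = (1+0.01185)^(−10) = 0.888871; PV = 137,500 × 0.888871 = 122,219.7351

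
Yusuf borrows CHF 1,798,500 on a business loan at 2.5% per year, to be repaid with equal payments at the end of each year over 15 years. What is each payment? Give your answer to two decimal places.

PMT = 1.7985e+06 / ( [1 − (1+0.025)^(−15)] / 0.025 ) = 1.7985e+06 / 12.381378 = 145,258.4712

CHF 145,258.47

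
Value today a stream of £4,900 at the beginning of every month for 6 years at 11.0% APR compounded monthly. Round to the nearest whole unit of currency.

Periodic rate i = 0.11/12 = 0.00916667; n = 6 × 12 = 72 periods.
PV = 4900 × [1 − (1+0.00916667)^(−72)] / 0.00916667 × (1+i) = 4900 × 53.018939 = 259,792.7994
(annuity-due: payments at period start, so ×(1+i).)

£259,793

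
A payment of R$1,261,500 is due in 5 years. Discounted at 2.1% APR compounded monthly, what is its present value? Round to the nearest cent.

R$1,135,863.62

Periodic rate i = 0.021/12 = 0.00175; n = 5 × 12 = 60 periods.
PV = FV·(1+i)^(−n) = 1,261,500 × 0.900407 = 1,135,863.6163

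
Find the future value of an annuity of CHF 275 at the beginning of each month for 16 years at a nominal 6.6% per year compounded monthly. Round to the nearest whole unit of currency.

With 12 periods per year: i = 0.0055, n = 192.
FV = PMT · [(1+i)^n − 1] / i × (1+i) = 275 · 341.237909 = 93,840.4248
(Beginning-of-period payments → annuity-due factor ×(1+i).)

CHF 93,840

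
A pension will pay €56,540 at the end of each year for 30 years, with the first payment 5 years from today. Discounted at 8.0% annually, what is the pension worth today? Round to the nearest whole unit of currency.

€467,858

Value one period before first payment (t=4): 56540 × [1 − (1+0.08)^(−30)] / 0.08 = 56540 × 11.257783 = 636,515.0702
PV₀ = 636,515.0702 / (1+0.08)^4 = 636,515.0702 / 1.360489 = 467,857.5784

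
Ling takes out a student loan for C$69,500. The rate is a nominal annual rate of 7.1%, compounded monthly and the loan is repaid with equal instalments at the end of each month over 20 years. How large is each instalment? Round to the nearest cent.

With 12 periods per year: i = 0.00591667, n = 240.
PMT = 69500 / ( [1 − (1+0.00591667)^(−240)] / 0.00591667 ) = 69500 / 127.989710 = 543.0124

C$543.01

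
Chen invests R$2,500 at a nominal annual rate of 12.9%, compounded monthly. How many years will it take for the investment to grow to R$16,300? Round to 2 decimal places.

14.61 years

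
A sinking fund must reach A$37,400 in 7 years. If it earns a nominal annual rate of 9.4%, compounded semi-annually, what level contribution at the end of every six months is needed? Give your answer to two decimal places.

A$1,948.37

i = 0.094/2 = 0.047 per half-year; n = 7·2 = 14.
PMT = 37400 / ( [(1+0.047)^14 − 1] / 0.047 ) = 37400 / 19.195499 = 1,948.3734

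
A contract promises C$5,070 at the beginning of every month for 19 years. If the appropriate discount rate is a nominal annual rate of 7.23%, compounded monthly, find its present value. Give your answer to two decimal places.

i = 0.0723/12 = 0.006025 per month; n = 19·12 = 228.
PV = PMT · [1 − (1+i)^(−n)] / i × (1+i) = 5070 · 124.527670 = 631,355.2893
(annuity-due: payments at period start, so ×(1+i).)

C$631,355.29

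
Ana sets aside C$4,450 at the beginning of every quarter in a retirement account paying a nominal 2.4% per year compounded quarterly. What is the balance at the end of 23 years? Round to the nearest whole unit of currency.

Periodic rate i = 0.024/4 = 0.006; n = 23 × 4 = 92 periods.
Accumulation factor s(92|0.006) × (1+i) = 123.043993; FV = 4450 × 123.043993 = 547,545.7687
(Beginning-of-period payments → annuity-due factor ×(1+i).)

C$547,546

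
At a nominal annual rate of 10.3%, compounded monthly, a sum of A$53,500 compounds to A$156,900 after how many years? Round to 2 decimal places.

10.49 years

Periodic rate i = 0.103/12 = 0.00858333.
(1+i)^n = 156900/53500 = 2.93271, so n = ln 2.93271 / ln 1.00858 = 125.8879 months
= 125.8879/12 years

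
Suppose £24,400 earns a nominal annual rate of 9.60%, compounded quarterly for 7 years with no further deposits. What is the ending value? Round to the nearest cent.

With 4 periods per year: i = 0.024, n = 28.
24,400 × (1+0.024)^28 = 24,400 × 1.942669 = 47,401.1210

£47,401.12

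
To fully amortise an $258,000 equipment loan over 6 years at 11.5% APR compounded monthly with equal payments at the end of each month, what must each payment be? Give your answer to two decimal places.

$4,977.12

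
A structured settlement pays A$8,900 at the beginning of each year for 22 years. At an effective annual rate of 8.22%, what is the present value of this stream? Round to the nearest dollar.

A$96,563

PV = PMT · [1 − (1+i)^(−n)] / i × (1+i) = 8900 · 10.849815 = 96,563.3567
Payments are at the start of each period, so multiply by (1+i).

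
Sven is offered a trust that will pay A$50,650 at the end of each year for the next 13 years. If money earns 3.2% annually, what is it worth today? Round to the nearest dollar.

A$531,835

PV = 50650 × [1 − (1+0.032)^(−13)] / 0.032 = 50650 × 10.500198 = 531,835.0288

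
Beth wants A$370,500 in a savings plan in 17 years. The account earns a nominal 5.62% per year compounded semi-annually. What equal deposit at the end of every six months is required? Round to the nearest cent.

With 2 periods per year: i = 0.0281, n = 34.
FV-annuity factor = 55.718091; PMT = 370500 / 55.718091 = 6,649.5458

A$6,649.55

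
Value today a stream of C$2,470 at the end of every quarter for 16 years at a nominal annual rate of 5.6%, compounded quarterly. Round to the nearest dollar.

i = 0.056/4 = 0.014 per quarter; n = 16·4 = 64.
PV = 2470 × [1 − (1+0.014)^(−64)] / 0.014 = 2470 × 42.089738 = 103,961.6523

C$103,962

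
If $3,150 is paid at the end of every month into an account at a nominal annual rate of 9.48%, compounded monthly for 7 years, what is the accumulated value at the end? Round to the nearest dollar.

$373,500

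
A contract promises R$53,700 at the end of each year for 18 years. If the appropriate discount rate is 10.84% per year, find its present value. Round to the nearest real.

PV = PMT · [1 − (1+i)^(−n)] / i = 53700 · 7.778209 = 417,689.8375

R$417,690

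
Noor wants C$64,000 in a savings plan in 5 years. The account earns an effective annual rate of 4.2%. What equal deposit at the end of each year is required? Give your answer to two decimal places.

FV-annuity factor = 5.438014; PMT = 64000 / 5.438014 = 11,769.0034

C$11,769.00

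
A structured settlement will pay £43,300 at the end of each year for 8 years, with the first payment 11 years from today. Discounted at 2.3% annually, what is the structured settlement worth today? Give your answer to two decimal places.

£249,442.54

PV at t=10 (ordinary 8-year annuity): 43300 × a(8|0.023) = 43300 × 7.231676 = 313,131.5693
PV₀ = 313,131.5693 / (1+0.023)^10 = 313,131.5693 / 1.255325 = 249,442.5385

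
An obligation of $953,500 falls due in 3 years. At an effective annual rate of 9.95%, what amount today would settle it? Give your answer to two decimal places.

$717,356.43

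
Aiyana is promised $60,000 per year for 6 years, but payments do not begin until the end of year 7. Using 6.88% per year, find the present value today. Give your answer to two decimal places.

$192,568.99

PV at t=6 (ordinary 6-year annuity): 60000 × a(6|0.0688) = 60000 × 4.784249 = 287,054.9349
Discount back 6 years: 287,054.9349 × (1+0.0688)^(−6) = 287,054.9349 × 0.670844 = 192,568.9873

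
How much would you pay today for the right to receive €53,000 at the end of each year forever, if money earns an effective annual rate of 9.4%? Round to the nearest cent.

€563,829.79

PV = C/r = 53000/0.094 = 563,829.7872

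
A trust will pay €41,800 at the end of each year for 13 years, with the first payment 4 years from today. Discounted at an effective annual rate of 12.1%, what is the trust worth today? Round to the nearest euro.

€189,678

PV at t=3 (ordinary 13-year annuity): 41800 × a(13|0.121) = 41800 × 6.392308 = 267,198.4910
Discount back 3 years: 267,198.4910 × (1+0.121)^(−3) = 267,198.4910 × 0.709877 = 189,678.0881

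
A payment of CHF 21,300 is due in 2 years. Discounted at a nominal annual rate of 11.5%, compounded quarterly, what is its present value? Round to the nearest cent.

Periodic rate i = 0.115/4 = 0.02875; n = 2 × 4 = 8 periods.
PV = 21,300 / (1 + 0.02875)^8 = 21,300 / 1.254523 = 16,978.5586

CHF 16,978.56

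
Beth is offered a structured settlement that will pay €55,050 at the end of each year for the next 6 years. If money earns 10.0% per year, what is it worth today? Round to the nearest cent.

€239,757.10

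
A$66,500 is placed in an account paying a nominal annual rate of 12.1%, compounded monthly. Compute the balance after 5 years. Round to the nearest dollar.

With 12 periods per year: i = 0.0100833, n = 60.
66,500 × (1+0.0100833)^60 = 66,500 × 1.825712 = 121,409.8594

A$121,410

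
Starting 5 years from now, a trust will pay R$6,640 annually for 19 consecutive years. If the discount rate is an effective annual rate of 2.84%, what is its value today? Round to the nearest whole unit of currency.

R$86,248

Value one period before first payment (t=4): 6640 × [1 − (1+0.0284)^(−19)] / 0.0284 = 6640 × 14.528799 = 96,471.2270
PV₀ = 96,471.2270 / (1+0.0284)^4 = 96,471.2270 / 1.118532 = 86,248.0988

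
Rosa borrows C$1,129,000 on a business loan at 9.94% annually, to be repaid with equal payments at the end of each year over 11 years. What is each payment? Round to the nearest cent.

C$173,344.54

PMT = 1.129e+06 / ( [1 − (1+0.0994)^(−11)] / 0.0994 ) = 1.129e+06 / 6.513041 = 173,344.5351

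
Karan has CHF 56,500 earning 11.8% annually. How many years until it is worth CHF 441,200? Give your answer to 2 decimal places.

(1+i)^n = 441200/56500 = 7.80885, so n = ln 7.80885 / ln 1.118 = 18.4260 years

18.43 years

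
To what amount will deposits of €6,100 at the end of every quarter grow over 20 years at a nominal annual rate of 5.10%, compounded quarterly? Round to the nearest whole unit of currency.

€839,825

With 4 periods per year: i = 0.01275, n = 80.
FV = 6100 × [(1+0.01275)^80 − 1] / 0.01275 = 6100 × 137.676189 = 839,824.7550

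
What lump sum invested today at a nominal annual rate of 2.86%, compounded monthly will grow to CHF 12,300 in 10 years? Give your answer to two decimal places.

CHF 9,243.68

With 12 periods per year: i = 0.00238333, n = 120.
PV = 12,300 / (1 + 0.00238333)^120 = 12,300 / 1.330640 = 9,243.6750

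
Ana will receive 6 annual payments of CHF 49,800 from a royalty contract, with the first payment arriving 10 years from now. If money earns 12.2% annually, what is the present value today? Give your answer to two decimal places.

PV at t=9 (ordinary 6-year annuity): 49800 × a(6|0.122) = 49800 × 4.088224 = 203,593.5455
Discount back 9 years: 203,593.5455 × (1+0.122)^(−9) = 203,593.5455 × 0.354866 = 72,248.4099

CHF 72,248.41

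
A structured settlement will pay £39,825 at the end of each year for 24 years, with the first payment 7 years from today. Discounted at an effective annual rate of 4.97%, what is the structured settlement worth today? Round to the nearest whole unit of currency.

PV at t=6 (ordinary 24-year annuity): 39825 × a(24|0.0497) = 39825 × 13.839000 = 551,138.1729
PV₀ = 551,138.1729 / (1+0.0497)^6 = 551,138.1729 / 1.337800 = 411,973.5264

£411,974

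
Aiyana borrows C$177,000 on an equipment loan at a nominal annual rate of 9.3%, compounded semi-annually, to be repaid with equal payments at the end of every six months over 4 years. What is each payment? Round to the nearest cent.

C$26,999.60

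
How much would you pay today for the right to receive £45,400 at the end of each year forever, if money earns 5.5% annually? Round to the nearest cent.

£825,454.55

PV = PMT / i = 45400 / 0.055 = 825,454.5455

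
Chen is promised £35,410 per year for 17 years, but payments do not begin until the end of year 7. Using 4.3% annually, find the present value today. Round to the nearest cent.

PV at t=6 (ordinary 17-year annuity): 35410 × a(17|0.043) = 35410 × 11.887441 = 420,934.2965
PV₀ = 420,934.2965 / (1+0.043)^6 = 420,934.2965 / 1.287377 = 326,970.4174

£326,970.42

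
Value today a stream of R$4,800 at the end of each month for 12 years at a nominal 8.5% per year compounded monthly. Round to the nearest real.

R$432,411

Periodic rate i = 0.085/12 = 0.00708333; n = 12 × 12 = 144 periods.
PV = PMT · [1 − (1+i)^(−n)] / i = 4800 · 90.085581 = 432,410.7868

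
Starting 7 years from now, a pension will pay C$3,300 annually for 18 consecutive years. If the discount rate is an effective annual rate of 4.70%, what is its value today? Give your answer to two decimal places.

C$29,982.84

PV at t=6 (ordinary 18-year annuity): 3300 × a(18|0.047) = 3300 × 11.968478 = 39,495.9772
Discount back 6 years: 39,495.9772 × (1+0.047)^(−6) = 39,495.9772 × 0.759137 = 29,982.8404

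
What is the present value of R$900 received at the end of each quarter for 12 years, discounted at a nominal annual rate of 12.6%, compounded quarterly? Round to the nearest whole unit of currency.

R$22,124

i = 0.126/4 = 0.0315 per quarter; n = 12·4 = 48.
Annuity factor a(48|0.0315) = 24.581855; PV = 900 × 24.581855 = 22,123.6694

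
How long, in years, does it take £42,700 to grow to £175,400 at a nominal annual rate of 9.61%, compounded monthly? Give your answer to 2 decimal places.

Periodic rate i = 0.0961/12 = 0.00800833.
n = ln(175400/42700) / ln(1+0.00800833) = ln(4.10773) / 0.007976 = 177.1305 months
= 177.1305/12 years

14.76 years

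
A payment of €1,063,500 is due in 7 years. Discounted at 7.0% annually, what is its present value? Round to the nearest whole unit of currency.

€662,294

Discount factor = (1+0.07)^(−7) = 0.622750; PV = 1,063,500 × 0.622750 = 662,294.3505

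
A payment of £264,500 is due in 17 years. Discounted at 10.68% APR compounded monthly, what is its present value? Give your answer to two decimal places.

£43,391.91

With 12 periods per year: i = 0.0089, n = 204.
Discount factor = (1+0.0089)^(−204) = 0.164053; PV = 264,500 × 0.164053 = 43,391.9114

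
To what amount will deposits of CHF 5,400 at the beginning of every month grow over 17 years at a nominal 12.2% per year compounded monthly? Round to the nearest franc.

CHF 3,688,067

Periodic rate i = 0.122/12 = 0.0101667; n = 17 × 12 = 204 periods.
FV = 5400 × [(1+0.0101667)^204 − 1] / 0.0101667 × (1+i) = 5400 × 682.975333 = 3,688,066.7964
Payments are at the start of each period, so multiply by (1+i).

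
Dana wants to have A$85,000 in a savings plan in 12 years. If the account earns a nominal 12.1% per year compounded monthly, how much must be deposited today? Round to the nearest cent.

A$20,043.86

With 12 periods per year: i = 0.0100833, n = 144.
Discount factor = (1+0.0100833)^(−144) = 0.235810; PV = 85,000 × 0.235810 = 20,043.8609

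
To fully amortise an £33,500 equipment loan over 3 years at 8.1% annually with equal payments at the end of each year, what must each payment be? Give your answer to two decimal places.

PMT = 33500 / ( [1 − (1+0.081)^(−3)] / 0.081 ) = 33500 / 2.572454 = 13,022.5848

£13,022.58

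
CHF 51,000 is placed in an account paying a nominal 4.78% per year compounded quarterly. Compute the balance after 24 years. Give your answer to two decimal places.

CHF 159,528.92

With 4 periods per year: i = 0.01195, n = 96.
FV = 51,000 × (1 + 0.01195)^96 = 159,528.9221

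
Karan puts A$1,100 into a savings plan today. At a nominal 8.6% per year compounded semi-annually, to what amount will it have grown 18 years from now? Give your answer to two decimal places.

A$5,007.58

With 2 periods per year: i = 0.043, n = 36.
FV = 1,100 × (1 + 0.043)^36 = 5,007.5788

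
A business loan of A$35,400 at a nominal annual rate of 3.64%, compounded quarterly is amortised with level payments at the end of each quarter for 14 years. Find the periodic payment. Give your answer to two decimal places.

A$809.65

i = 0.0364/4 = 0.0091 per quarter; n = 14·4 = 56.
Annuity-PV factor = 43.722863; PMT = 35400 / 43.722863 = 809.6451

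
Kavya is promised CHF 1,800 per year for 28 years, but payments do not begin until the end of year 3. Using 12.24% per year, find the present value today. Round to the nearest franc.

CHF 11,213

Value one period before first payment (t=2): 1800 × [1 − (1+0.1224)^(−28)] / 0.1224 = 1800 × 7.847765 = 14,125.9776
Discount back 2 years: 14,125.9776 × (1+0.1224)^(−2) = 14,125.9776 × 0.793788 = 11,213.0355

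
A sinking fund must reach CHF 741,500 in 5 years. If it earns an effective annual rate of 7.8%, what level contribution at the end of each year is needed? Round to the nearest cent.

PMT = 741500 / ( [(1+0.078)^5 − 1] / 0.078 ) = 741500 / 5.843250 = 126,898.5631

CHF 126,898.56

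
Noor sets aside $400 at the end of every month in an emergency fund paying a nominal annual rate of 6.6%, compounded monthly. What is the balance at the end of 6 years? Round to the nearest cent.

Periodic rate i = 0.066/12 = 0.0055; n = 6 × 12 = 72 periods.
FV = 400 × [(1+0.0055)^72 − 1] / 0.0055 = 400 × 88.046907 = 35,218.7628

$35,218.76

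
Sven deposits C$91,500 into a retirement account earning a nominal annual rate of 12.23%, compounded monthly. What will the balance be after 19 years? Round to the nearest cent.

With 12 periods per year: i = 0.0101917, n = 228.
FV = 91,500 × (1 + 0.0101917)^228 = 923,598.6619

C$923,598.66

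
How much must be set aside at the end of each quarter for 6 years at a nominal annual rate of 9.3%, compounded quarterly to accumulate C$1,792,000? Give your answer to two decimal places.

Periodic rate i = 0.093/4 = 0.02325; n = 6 × 4 = 24 periods.
FV-annuity factor = 31.658039; PMT = 1.792e+06 / 31.658039 = 56,604.8962

C$56,604.90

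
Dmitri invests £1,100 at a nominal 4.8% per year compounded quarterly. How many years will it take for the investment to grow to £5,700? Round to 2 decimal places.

34.48 years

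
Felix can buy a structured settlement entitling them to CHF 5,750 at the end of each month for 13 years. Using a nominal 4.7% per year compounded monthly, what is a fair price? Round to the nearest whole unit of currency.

CHF 670,245

With 12 periods per year: i = 0.00391667, n = 156.
Annuity factor a(156|0.00391667) = 116.564431; PV = 5750 × 116.564431 = 670,245.4795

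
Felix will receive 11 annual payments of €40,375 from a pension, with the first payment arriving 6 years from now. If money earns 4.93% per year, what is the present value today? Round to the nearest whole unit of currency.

PV at t=5 (ordinary 11-year annuity): 40375 × a(11|0.0493) = 40375 × 8.337036 = 336,607.8185
Discount back 5 years: 336,607.8185 × (1+0.0493)^(−5) = 336,607.8185 × 0.786143 = 264,621.9314

€264,622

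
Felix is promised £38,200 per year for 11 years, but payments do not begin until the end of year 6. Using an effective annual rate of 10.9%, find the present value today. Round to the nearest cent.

£141,972.42

Value one period before first payment (t=5): 38200 × [1 − (1+0.109)^(−11)] / 0.109 = 38200 × 6.234453 = 238,156.1036
PV₀ = 238,156.1036 / (1+0.109)^5 = 238,156.1036 / 1.677481 = 141,972.4201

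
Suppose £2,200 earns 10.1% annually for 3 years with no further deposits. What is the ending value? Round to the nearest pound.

£2,936

2,200 × (1+0.101)^3 = 2,200 × 1.334633 = 2,936.1933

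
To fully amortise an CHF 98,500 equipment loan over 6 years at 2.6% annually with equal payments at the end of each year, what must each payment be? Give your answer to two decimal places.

Annuity-PV factor = 5.489751; PMT = 98500 / 5.489751 = 17,942.5249

CHF 17,942.52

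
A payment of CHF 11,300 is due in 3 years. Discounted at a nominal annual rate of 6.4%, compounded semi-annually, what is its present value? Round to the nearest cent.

CHF 9,354.06

i = 0.064/2 = 0.032 per half-year; n = 3·2 = 6.
PV = 11,300 / (1 + 0.032)^6 = 11,300 / 1.208031 = 9,354.0623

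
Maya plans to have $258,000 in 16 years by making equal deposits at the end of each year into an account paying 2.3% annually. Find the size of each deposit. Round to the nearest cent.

$13,522.25

PMT = 258000 / ( [(1+0.023)^16 − 1] / 0.023 ) = 258000 / 19.079660 = 13,522.2538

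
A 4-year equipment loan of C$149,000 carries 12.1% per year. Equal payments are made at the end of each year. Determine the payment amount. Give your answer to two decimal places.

C$49,159.29

Annuity-PV factor = 3.030963; PMT = 149000 / 3.030963 = 49,159.2871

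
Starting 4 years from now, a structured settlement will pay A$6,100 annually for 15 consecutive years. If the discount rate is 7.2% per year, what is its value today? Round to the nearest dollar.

Value one period before first payment (t=3): 6100 × [1 − (1+0.072)^(−15)] / 0.072 = 6100 × 8.993967 = 54,863.2016
PV₀ = 54,863.2016 / (1+0.072)^3 = 54,863.2016 / 1.231925 = 44,534.5217

A$44,535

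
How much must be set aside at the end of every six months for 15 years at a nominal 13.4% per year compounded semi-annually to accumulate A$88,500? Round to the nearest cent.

Periodic rate i = 0.134/2 = 0.067; n = 15 × 2 = 30 periods.
FV-annuity factor = 89.512443; PMT = 88500 / 89.512443 = 988.6894

A$988.69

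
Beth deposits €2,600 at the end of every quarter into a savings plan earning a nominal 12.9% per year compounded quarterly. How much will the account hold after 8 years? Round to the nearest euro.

€141,998

Periodic rate i = 0.129/4 = 0.03225; n = 8 × 4 = 32 periods.
Accumulation factor s(32|0.03225) = 54.614532; FV = 2600 × 54.614532 = 141,997.7844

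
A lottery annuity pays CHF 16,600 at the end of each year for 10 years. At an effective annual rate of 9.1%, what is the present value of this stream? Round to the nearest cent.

PV = PMT · [1 − (1+i)^(−n)] / i = 16600 · 6.389506 = 106,065.7983

CHF 106,065.80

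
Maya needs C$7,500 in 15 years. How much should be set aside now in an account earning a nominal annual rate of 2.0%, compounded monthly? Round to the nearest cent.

Periodic rate i = 0.02/12 = 0.00166667; n = 15 × 12 = 180 periods.
Discount factor = (1+0.00166667)^(−180) = 0.741003; PV = 7,500 × 0.741003 = 5,557.5243

C$5,557.52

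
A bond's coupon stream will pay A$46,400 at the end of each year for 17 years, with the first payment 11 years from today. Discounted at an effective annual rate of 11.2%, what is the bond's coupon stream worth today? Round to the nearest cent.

PV at t=10 (ordinary 17-year annuity): 46400 × a(17|0.112) = 46400 × 7.459643 = 346,127.4418
Discount back 10 years: 346,127.4418 × (1+0.112)^(−10) = 346,127.4418 × 0.345901 = 119,725.9137

A$119,725.91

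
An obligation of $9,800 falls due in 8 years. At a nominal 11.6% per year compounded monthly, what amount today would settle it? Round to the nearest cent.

With 12 periods per year: i = 0.00966667, n = 96.
PV = FV·(1+i)^(−n) = 9,800 × 0.397109 = 3,891.6725

$3,891.67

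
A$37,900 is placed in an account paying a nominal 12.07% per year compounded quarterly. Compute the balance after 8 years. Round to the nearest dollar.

i = 0.1207/4 = 0.030175 per quarter; n = 8·4 = 32.
37,900 × (1+0.030175)^32 = 37,900 × 2.589120 = 98,127.6532

A$98,128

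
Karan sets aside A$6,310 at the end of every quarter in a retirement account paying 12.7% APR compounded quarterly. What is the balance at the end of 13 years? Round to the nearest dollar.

i = 0.127/4 = 0.03175 per quarter; n = 13·4 = 52.
Accumulation factor s(52|0.03175) = 128.507297; FV = 6310 × 128.507297 = 810,881.0446

A$810,881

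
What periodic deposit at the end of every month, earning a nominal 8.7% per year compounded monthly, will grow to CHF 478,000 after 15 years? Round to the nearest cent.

With 12 periods per year: i = 0.00725, n = 180.
PMT = 478000 / ( [(1+0.00725)^180 − 1] / 0.00725 ) = 478000 / 368.326715 = 1,297.7609

CHF 1,297.76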